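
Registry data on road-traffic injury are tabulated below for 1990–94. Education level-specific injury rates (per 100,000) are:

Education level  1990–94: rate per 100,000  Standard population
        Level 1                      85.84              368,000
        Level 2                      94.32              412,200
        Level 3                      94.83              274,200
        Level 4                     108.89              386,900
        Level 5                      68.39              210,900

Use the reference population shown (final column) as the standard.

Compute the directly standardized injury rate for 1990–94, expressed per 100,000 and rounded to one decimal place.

92.6

Standard total = 1,652,200; weights = 0.2227, 0.2495, 0.1660, 0.2342, 0.1276.
Standardized rate: 0.2227×85.84 + 0.2495×94.32 + 0.1660×94.83 + 0.2342×108.89 + 0.1276×68.39 = 92.6178 per 100,000.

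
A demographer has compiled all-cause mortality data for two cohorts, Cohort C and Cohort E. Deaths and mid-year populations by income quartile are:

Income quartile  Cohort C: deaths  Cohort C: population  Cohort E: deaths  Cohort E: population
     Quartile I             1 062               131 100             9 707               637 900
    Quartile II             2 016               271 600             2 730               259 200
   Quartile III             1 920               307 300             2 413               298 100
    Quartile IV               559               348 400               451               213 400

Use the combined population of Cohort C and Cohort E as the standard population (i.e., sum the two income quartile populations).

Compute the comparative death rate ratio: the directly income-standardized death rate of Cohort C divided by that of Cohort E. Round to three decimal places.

Income-specific rates per 1 000 for Cohort C: 8.101, 7.423, 6.248, 1.604.
For Cohort E: 15.217, 10.532, 8.095, 2.113.
Combined standard total = 2 467 000; weights = 0.3117, 0.2152, 0.2454, 0.2277.
Cohort C: 0.3117×8.101 + 0.2152×7.423 + 0.2454×6.248 + 0.2277×1.604 = 6.0208 per 1 000.
Cohort E: 0.3117×15.217 + 0.2152×10.532 + 0.2454×8.095 + 0.2277×2.113 = 9.4772 per 1 000.
Ratio = 6.0208 ÷ 9.4772 = 0.63529.

0.635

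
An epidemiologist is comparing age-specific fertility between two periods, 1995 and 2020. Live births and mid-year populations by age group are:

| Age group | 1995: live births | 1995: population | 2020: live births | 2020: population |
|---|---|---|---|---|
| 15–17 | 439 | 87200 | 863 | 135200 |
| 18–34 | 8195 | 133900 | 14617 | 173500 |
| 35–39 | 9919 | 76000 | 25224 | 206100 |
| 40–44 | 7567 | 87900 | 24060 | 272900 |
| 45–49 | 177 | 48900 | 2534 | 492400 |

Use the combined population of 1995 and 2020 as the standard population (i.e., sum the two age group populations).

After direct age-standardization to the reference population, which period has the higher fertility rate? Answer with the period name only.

Age-specific rates per 1000 for 1995: 5.034, 61.202, 130.513, 86.086, 3.620.
For 2020: 6.383, 84.248, 122.387, 88.164, 5.146.
Combined standard total = 1714000; weights = 0.1298, 0.1793, 0.1646, 0.2105, 0.3158.
1995: 0.1298×5.034 + 0.1793×61.202 + 0.1646×130.513 + 0.2105×86.086 + 0.3158×3.620 = 52.3748 per 1000.
2020: 0.1298×6.383 + 0.1793×84.248 + 0.1646×122.387 + 0.2105×88.164 + 0.3158×5.146 = 56.2649 per 1000.
The crude rates (60.61 vs 52.57) would put 1995 higher, but that reflects its age composition; once standardized to a common age structure, 2020 has the higher underlying rate.

2020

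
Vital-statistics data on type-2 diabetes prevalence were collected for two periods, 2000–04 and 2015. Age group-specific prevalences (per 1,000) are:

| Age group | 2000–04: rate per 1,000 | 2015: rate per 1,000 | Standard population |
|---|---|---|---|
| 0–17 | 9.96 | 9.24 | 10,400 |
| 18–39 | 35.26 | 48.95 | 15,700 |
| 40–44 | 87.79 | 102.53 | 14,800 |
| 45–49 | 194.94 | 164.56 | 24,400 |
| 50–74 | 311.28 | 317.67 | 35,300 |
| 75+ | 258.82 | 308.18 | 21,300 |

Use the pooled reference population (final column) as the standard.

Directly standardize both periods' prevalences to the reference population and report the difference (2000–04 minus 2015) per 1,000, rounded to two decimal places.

-7.89

Standard total = 121,900; weights = 0.0853, 0.1288, 0.1214, 0.2002, 0.2896, 0.1747.
2000–04: 0.0853×9.96 + 0.1288×35.26 + 0.1214×87.79 + 0.2002×194.94 + 0.2896×311.28 + 0.1747×258.82 = 190.4351 per 1,000.
2015: 0.0853×9.24 + 0.1288×48.95 + 0.1214×102.53 + 0.2002×164.56 + 0.2896×317.67 + 0.1747×308.18 = 198.3208 per 1,000.
Difference = 190.4351 − 198.3208 = -7.8856.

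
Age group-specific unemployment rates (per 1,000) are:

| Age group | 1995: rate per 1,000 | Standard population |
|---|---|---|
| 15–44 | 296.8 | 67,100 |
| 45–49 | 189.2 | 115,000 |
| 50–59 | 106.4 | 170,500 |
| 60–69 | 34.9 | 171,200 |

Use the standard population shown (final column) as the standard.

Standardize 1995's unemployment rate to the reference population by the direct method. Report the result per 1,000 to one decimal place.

125.6

Standard total = 523,800; weights = 0.1281, 0.2195, 0.3255, 0.3268.
Standardized rate: 0.1281×296.8 + 0.2195×189.2 + 0.3255×106.4 + 0.3268×34.9 = 125.6002 per 1,000.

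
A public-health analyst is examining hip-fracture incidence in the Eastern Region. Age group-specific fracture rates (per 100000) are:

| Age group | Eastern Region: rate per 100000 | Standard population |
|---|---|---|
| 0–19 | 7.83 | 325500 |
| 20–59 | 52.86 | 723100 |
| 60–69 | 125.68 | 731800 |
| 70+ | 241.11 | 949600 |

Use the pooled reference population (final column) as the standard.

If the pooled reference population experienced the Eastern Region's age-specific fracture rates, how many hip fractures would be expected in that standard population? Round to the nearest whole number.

Expected hip fractures = Σ (standard pop × age-specific rate ÷ 100000)
= 325500×7.83/100000 + 723100×52.86/100000 + 731800×125.68/100000 + 949600×241.11/100000
= 25.49 + 382.23 + 919.73 + 2289.58 = 3617.02.

3617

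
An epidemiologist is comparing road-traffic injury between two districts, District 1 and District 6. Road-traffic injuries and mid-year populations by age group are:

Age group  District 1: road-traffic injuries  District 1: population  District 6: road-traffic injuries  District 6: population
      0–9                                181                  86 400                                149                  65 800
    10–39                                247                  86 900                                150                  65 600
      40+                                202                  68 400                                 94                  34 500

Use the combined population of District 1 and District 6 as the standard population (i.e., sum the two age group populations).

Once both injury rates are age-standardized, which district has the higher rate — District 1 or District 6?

Age-specific rates per 100 000 for District 1: 209.49, 284.23, 295.32.
For District 6: 226.44, 228.66, 272.46.
Combined standard total = 407 600; weights = 0.3734, 0.3741, 0.2525.
District 1: 0.3734×209.49 + 0.3741×284.23 + 0.2525×295.32 = 259.1239 per 100 000.
District 6: 0.3734×226.44 + 0.3741×228.66 + 0.2525×272.46 = 238.8903 per 100 000.

District 1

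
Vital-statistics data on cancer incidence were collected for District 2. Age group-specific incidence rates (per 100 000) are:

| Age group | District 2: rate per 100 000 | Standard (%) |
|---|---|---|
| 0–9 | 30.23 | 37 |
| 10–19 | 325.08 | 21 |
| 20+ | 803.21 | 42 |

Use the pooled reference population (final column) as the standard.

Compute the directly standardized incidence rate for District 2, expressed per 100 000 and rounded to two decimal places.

416.80

Standard weights: 0.37, 0.21, 0.42.
Standardized rate: 0.3700×30.23 + 0.2100×325.08 + 0.4200×803.21 = 416.8001 per 100 000.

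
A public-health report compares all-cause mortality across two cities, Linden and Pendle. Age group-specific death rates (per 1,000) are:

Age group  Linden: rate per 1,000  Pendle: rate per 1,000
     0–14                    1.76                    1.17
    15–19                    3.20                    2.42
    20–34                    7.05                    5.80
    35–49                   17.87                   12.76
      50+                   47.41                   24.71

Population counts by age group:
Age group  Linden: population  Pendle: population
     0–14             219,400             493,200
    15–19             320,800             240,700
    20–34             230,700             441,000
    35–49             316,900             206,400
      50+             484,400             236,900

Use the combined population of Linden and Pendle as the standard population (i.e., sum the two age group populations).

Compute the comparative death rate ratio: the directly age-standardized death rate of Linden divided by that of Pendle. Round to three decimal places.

1.678

Combined standard total = 3,190,400; weights = 0.2234, 0.1760, 0.2105, 0.1640, 0.2261.
Linden: 0.2234×1.76 + 0.1760×3.20 + 0.2105×7.05 + 0.1640×17.87 + 0.2261×47.41 = 16.0904 per 1,000.
Pendle: 0.2234×1.17 + 0.1760×2.42 + 0.2105×5.80 + 0.1640×12.76 + 0.2261×24.71 = 9.5878 per 1,000.
Ratio = 16.0904 ÷ 9.5878 = 1.67820.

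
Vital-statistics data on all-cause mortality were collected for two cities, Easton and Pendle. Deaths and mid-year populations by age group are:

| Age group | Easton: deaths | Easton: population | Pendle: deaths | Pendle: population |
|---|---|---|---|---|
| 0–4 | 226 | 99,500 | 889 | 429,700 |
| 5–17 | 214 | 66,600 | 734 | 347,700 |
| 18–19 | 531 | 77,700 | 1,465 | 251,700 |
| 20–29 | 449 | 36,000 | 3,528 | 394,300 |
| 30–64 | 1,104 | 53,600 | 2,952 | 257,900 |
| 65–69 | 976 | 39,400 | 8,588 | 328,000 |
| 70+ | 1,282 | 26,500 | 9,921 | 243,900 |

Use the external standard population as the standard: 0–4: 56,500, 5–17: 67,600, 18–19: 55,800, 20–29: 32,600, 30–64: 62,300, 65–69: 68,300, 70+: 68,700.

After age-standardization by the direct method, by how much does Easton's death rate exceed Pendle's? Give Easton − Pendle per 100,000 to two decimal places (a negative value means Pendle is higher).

Age-specific rates per 100,000 for Easton: 227.14, 321.32, 683.40, 1247.22, 2059.70, 2477.16, 4837.74.
For Pendle: 206.89, 211.10, 582.04, 894.75, 1144.63, 2618.29, 4067.65.
Standard total = 411,800; weights = 0.1372, 0.1642, 0.1355, 0.0792, 0.1513, 0.1659, 0.1668.
Easton: 0.1372×227.14 + 0.1642×321.32 + 0.1355×683.40 + 0.0792×1247.22 + 0.1513×2059.70 + 0.1659×2477.16 + 0.1668×4837.74 = 1804.7820 per 100,000.
Pendle: 0.1372×206.89 + 0.1642×211.10 + 0.1355×582.04 + 0.0792×894.75 + 0.1513×1144.63 + 0.1659×2618.29 + 0.1668×4067.65 = 1498.7710 per 100,000.
Difference = 1804.7820 − 1498.7710 = 306.0110.

306.01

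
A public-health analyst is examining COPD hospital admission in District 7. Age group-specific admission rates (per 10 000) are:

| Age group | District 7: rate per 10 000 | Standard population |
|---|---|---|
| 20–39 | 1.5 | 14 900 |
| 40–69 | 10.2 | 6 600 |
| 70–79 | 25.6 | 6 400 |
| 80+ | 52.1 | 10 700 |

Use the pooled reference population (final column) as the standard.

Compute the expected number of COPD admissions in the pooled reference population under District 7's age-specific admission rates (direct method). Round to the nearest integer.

Expected COPD admissions = Σ (standard pop × age-specific rate ÷ 10 000)
= 14 900×1.5/10 000 + 6 600×10.2/10 000 + 6 400×25.6/10 000 + 10 700×52.1/10 000
= 2.23 + 6.73 + 16.38 + 55.75 = 81.10.

81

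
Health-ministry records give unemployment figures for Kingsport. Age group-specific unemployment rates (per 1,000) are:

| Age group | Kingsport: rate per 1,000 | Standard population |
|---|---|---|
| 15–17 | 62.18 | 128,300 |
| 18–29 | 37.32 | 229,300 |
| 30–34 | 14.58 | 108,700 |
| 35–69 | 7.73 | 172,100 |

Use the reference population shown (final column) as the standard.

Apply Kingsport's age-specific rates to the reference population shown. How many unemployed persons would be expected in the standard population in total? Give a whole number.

Expected unemployed persons = Σ (standard pop × age-specific rate ÷ 1,000)
= 128,300×62.18/1,000 + 229,300×37.32/1,000 + 108,700×14.58/1,000 + 172,100×7.73/1,000
= 7977.69 + 8557.48 + 1584.85 + 1330.33 = 19450.35.

19450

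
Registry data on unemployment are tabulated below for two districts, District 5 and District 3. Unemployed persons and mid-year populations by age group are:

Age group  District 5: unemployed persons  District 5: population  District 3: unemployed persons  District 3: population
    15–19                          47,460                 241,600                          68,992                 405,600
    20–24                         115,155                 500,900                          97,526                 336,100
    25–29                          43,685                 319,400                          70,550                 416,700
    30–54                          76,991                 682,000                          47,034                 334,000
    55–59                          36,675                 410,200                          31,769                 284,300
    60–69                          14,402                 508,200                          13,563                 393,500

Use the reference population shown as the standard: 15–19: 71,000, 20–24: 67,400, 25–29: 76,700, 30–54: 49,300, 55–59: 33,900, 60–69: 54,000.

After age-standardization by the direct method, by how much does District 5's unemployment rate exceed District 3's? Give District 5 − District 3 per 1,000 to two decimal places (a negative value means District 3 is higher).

Age-specific rates per 1,000 for District 5: 196.440, 229.896, 136.772, 112.890, 89.408, 28.339.
For District 3: 170.099, 290.170, 169.306, 140.820, 111.745, 34.468.
Standard total = 352,300; weights = 0.2015, 0.1913, 0.2177, 0.1399, 0.0962, 0.1533.
District 5: 0.2015×196.440 + 0.1913×229.896 + 0.2177×136.772 + 0.1399×112.890 + 0.0962×89.408 + 0.1533×28.339 = 142.0931 per 1,000.
District 3: 0.2015×170.099 + 0.1913×290.170 + 0.2177×169.306 + 0.1399×140.820 + 0.0962×111.745 + 0.1533×34.468 = 162.3959 per 1,000.
Difference = 142.0931 − 162.3959 = -20.3028.

-20.30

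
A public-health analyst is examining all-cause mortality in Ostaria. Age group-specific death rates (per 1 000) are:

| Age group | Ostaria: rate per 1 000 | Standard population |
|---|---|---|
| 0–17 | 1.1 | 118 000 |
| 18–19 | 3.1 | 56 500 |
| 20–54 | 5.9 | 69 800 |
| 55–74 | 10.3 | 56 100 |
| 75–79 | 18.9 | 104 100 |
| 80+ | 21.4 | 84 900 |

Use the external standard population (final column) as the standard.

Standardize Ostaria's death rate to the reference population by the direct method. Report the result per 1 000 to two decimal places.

Standard total = 489 400; weights = 0.2411, 0.1154, 0.1426, 0.1146, 0.2127, 0.1735.
Standardized rate: 0.2411×1.1 + 0.1154×3.1 + 0.1426×5.9 + 0.1146×10.3 + 0.2127×18.9 + 0.1735×21.4 = 10.3779 per 1 000.

10.38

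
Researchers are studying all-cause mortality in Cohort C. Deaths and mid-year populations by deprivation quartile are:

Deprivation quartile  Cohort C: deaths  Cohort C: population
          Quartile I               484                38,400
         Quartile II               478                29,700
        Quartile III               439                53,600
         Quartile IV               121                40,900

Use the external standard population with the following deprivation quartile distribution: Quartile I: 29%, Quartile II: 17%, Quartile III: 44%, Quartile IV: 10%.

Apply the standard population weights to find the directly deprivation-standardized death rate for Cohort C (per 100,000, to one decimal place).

1029.1

Deprivation-specific rates per 100,000 for Cohort C: 1260.42, 1609.43, 819.03, 295.84.
Standard weights: 0.29, 0.17, 0.44, 0.10.
Standardized rate: 0.2900×1260.42 + 0.1700×1609.43 + 0.4400×819.03 + 0.1000×295.84 = 1029.0810 per 100,000.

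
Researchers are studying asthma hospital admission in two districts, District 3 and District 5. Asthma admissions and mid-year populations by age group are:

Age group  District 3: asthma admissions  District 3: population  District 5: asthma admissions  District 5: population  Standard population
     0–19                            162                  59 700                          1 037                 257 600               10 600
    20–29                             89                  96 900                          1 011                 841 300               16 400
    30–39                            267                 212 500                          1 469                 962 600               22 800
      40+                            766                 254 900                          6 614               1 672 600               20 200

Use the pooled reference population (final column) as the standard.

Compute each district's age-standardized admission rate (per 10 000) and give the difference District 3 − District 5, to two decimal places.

-6.27

Age-specific rates per 10 000 for District 3: 27.14, 9.18, 12.56, 30.05.
For District 5: 40.26, 12.02, 15.26, 39.54.
Standard total = 70 000; weights = 0.1514, 0.2343, 0.3257, 0.2886.
District 3: 0.1514×27.14 + 0.2343×9.18 + 0.3257×12.56 + 0.2886×30.05 = 19.0253 per 10 000.
District 5: 0.1514×40.26 + 0.2343×12.02 + 0.3257×15.26 + 0.2886×39.54 = 25.2931 per 10 000.
Difference = 19.0253 − 25.2931 = -6.2677.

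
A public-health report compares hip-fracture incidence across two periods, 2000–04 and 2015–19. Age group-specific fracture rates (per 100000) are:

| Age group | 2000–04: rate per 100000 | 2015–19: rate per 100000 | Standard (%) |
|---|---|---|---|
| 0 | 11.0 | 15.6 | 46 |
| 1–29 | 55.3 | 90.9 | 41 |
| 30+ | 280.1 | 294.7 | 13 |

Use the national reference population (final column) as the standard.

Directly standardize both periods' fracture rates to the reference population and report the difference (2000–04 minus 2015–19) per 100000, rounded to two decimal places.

Standard weights: 0.46, 0.41, 0.13.
2000–04: 0.4600×11.0 + 0.4100×55.3 + 0.1300×280.1 = 64.1460 per 100000.
2015–19: 0.4600×15.6 + 0.4100×90.9 + 0.1300×294.7 = 82.7560 per 100000.
Difference = 64.1460 − 82.7560 = -18.6100.

-18.61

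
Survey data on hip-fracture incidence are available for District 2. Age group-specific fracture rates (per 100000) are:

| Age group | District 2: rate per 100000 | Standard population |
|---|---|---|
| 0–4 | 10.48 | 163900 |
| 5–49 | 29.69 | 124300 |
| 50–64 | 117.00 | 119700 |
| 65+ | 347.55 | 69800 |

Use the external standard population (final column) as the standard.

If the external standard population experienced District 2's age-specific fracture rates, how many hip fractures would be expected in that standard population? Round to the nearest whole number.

437

Expected hip fractures = Σ (standard pop × age-specific rate ÷ 100000)
= 163900×10.48/100000 + 124300×29.69/100000 + 119700×117.00/100000 + 69800×347.55/100000
= 17.18 + 36.90 + 140.05 + 242.59 = 436.72.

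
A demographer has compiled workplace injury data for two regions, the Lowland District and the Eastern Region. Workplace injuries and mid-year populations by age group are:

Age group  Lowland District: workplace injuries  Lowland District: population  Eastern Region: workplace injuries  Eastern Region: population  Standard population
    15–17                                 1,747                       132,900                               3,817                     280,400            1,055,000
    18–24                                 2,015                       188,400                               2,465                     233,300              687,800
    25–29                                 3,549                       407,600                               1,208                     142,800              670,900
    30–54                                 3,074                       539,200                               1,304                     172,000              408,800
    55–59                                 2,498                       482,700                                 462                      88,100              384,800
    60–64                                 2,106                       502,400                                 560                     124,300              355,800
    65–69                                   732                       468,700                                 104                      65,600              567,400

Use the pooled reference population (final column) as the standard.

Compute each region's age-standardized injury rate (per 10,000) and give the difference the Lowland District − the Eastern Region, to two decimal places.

Age-specific rates per 10,000 for the Lowland District: 131.45, 106.95, 87.07, 57.01, 51.75, 41.92, 15.62.
For the Eastern Region: 136.13, 105.66, 84.59, 75.81, 52.44, 45.05, 15.85.
Standard total = 4,130,500; weights = 0.2554, 0.1665, 0.1624, 0.0990, 0.0932, 0.0861, 0.1374.
The Lowland District: 0.2554×131.45 + 0.1665×106.95 + 0.1624×87.07 + 0.0990×57.01 + 0.0932×51.75 + 0.0861×41.92 + 0.1374×15.62 = 81.7470 per 10,000.
The Eastern Region: 0.2554×136.13 + 0.1665×105.66 + 0.1624×84.59 + 0.0990×75.81 + 0.0932×52.44 + 0.0861×45.05 + 0.1374×15.85 = 84.5506 per 10,000.
Difference = 81.7470 − 84.5506 = -2.8036.

-2.80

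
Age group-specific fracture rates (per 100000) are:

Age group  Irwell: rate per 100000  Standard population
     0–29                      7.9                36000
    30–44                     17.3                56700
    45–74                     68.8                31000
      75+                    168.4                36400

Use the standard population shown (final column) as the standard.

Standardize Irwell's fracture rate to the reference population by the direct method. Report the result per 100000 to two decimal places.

Standard total = 160100; weights = 0.2249, 0.3542, 0.1936, 0.2274.
Standardized rate: 0.2249×7.9 + 0.3542×17.3 + 0.1936×68.8 + 0.2274×168.4 = 59.5120 per 100000.

59.51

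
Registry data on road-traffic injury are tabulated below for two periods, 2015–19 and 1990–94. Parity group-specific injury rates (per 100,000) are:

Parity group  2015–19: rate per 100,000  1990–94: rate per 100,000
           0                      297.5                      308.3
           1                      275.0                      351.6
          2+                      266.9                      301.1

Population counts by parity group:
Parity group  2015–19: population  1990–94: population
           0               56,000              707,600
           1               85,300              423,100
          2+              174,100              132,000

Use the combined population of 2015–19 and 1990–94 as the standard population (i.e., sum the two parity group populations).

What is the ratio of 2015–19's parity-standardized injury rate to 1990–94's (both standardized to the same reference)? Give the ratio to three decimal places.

0.886

Combined standard total = 1,578,100; weights = 0.4839, 0.3222, 0.1940.
2015–19: 0.4839×297.5 + 0.3222×275.0 + 0.1940×266.9 = 284.3160 per 100,000.
1990–94: 0.4839×308.3 + 0.3222×351.6 + 0.1940×301.1 = 320.8529 per 100,000.
Ratio = 284.3160 ÷ 320.8529 = 0.88613.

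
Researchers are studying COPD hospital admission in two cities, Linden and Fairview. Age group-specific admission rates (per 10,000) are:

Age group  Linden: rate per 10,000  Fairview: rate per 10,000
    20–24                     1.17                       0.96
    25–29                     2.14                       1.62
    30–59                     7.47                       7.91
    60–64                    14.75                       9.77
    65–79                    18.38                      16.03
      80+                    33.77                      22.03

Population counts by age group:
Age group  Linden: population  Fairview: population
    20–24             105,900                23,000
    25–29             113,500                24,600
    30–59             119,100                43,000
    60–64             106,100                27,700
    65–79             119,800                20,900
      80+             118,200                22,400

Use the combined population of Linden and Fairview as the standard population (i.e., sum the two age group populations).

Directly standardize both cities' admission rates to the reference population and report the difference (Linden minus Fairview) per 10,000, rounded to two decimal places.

3.17

Combined standard total = 844,200; weights = 0.1527, 0.1636, 0.1920, 0.1585, 0.1667, 0.1665.
Linden: 0.1527×1.17 + 0.1636×2.14 + 0.1920×7.47 + 0.1585×14.75 + 0.1667×18.38 + 0.1665×33.77 = 12.9885 per 10,000.
Fairview: 0.1527×0.96 + 0.1636×1.62 + 0.1920×7.91 + 0.1585×9.77 + 0.1667×16.03 + 0.1665×22.03 = 9.8196 per 10,000.
Difference = 12.9885 − 9.8196 = 3.1689.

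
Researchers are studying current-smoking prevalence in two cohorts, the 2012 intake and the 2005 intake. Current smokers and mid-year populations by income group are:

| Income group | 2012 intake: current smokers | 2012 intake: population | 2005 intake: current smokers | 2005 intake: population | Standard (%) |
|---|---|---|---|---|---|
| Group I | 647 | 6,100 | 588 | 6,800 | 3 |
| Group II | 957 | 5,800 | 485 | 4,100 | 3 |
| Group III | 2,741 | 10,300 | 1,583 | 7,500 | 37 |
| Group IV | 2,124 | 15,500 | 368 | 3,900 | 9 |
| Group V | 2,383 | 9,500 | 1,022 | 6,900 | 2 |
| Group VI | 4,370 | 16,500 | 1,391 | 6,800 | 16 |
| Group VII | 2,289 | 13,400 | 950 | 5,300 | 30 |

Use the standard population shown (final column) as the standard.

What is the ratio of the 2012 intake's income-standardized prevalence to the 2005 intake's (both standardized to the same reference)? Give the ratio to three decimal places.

1.194

Income-specific rates per 1,000 for the 2012 intake: 106.066, 165.000, 266.117, 137.032, 250.842, 264.848, 170.821.
For the 2005 intake: 86.471, 118.293, 211.067, 94.359, 148.116, 204.559, 179.245.
Standard weights: 0.03, 0.03, 0.37, 0.09, 0.02, 0.16, 0.30.
The 2012 intake: 0.0300×106.066 + 0.0300×165.000 + 0.3700×266.117 + 0.0900×137.032 + 0.0200×250.842 + 0.1600×264.848 + 0.3000×170.821 = 217.5668 per 1,000.
The 2005 intake: 0.0300×86.471 + 0.0300×118.293 + 0.3700×211.067 + 0.0900×94.359 + 0.0200×148.116 + 0.1600×204.559 + 0.3000×179.245 = 182.1952 per 1,000.
Ratio = 217.5668 ÷ 182.1952 = 1.19414.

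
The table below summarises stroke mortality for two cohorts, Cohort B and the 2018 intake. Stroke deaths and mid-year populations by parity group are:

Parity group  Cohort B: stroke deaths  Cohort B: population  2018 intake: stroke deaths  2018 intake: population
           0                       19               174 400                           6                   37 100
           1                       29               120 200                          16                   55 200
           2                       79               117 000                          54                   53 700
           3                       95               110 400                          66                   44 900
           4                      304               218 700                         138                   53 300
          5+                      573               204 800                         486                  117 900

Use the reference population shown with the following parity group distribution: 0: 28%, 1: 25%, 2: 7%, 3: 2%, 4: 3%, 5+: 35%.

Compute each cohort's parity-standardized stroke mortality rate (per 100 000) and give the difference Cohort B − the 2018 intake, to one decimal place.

-56.2

Parity-specific rates per 100 000 for Cohort B: 10.89, 24.13, 67.52, 86.05, 139.00, 279.79.
For the 2018 intake: 16.17, 28.99, 100.56, 146.99, 258.91, 412.21.
Standard weights: 0.28, 0.25, 0.07, 0.02, 0.03, 0.35.
Cohort B: 0.2800×10.89 + 0.2500×24.13 + 0.0700×67.52 + 0.0200×86.05 + 0.0300×139.00 + 0.3500×279.79 = 117.6245 per 100 000.
The 2018 intake: 0.2800×16.17 + 0.2500×28.99 + 0.0700×100.56 + 0.0200×146.99 + 0.0300×258.91 + 0.3500×412.21 = 173.7958 per 100 000.
Difference = 117.6245 − 173.7958 = -56.1713.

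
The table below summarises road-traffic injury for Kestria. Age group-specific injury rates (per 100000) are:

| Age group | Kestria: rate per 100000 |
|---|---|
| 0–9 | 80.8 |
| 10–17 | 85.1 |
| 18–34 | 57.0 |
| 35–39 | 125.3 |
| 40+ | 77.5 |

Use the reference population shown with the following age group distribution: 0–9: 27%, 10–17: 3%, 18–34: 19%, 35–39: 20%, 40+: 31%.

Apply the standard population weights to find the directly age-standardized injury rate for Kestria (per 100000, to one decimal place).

Standard weights: 0.27, 0.03, 0.19, 0.20, 0.31.
Standardized rate: 0.2700×80.8 + 0.0300×85.1 + 0.1900×57.0 + 0.2000×125.3 + 0.3100×77.5 = 84.2840 per 100000.

84.3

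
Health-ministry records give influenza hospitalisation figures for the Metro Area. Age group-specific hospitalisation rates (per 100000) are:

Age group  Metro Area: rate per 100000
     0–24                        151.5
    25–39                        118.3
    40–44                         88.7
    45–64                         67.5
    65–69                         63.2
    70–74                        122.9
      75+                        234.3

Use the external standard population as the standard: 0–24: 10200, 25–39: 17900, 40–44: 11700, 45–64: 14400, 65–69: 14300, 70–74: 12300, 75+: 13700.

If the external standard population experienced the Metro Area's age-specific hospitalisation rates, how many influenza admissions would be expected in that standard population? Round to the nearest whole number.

113

Expected influenza admissions = Σ (standard pop × age-specific rate ÷ 100000)
= 10200×151.5/100000 + 17900×118.3/100000 + 11700×88.7/100000 + 14400×67.5/100000 + 14300×63.2/100000 + 12300×122.9/100000 + 13700×234.3/100000
= 15.45 + 21.18 + 10.38 + 9.72 + 9.04 + 15.12 + 32.10 = 112.98.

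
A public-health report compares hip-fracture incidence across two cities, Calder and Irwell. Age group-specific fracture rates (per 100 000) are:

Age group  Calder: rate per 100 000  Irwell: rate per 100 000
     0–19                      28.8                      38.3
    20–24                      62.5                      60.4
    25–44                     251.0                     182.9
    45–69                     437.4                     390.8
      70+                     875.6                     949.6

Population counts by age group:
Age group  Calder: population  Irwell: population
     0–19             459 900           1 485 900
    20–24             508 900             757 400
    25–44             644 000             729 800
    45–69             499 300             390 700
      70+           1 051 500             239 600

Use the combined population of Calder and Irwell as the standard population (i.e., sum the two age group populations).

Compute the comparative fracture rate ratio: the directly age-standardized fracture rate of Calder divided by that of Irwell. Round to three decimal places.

1.012

Combined standard total = 6 767 000; weights = 0.2875, 0.1871, 0.2030, 0.1315, 0.1908.
Calder: 0.2875×28.8 + 0.1871×62.5 + 0.2030×251.0 + 0.1315×437.4 + 0.1908×875.6 = 295.5194 per 100 000.
Irwell: 0.2875×38.3 + 0.1871×60.4 + 0.2030×182.9 + 0.1315×390.8 + 0.1908×949.6 = 292.0226 per 100 000.
Ratio = 295.5194 ÷ 292.0226 = 1.01197.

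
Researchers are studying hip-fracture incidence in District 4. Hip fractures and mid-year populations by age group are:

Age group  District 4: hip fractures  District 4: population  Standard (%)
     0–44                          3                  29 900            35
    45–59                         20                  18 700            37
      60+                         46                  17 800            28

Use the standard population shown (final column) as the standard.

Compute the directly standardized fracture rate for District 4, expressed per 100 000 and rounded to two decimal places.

Age-specific rates per 100 000 for District 4: 10.03, 106.95, 258.43.
Standard weights: 0.35, 0.37, 0.28.
Standardized rate: 0.3500×10.03 + 0.3700×106.95 + 0.2800×258.43 = 115.4434 per 100 000.

115.44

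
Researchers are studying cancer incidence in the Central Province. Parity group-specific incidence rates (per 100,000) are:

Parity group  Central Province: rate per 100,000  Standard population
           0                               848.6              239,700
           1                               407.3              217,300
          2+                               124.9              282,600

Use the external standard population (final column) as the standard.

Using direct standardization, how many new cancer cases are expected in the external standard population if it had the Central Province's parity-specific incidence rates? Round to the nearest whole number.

3272

Expected new cancer cases = Σ (standard pop × parity-specific rate ÷ 100,000)
= 239,700×848.6/100,000 + 217,300×407.3/100,000 + 282,600×124.9/100,000
= 2034.09 + 885.06 + 352.97 = 3272.12.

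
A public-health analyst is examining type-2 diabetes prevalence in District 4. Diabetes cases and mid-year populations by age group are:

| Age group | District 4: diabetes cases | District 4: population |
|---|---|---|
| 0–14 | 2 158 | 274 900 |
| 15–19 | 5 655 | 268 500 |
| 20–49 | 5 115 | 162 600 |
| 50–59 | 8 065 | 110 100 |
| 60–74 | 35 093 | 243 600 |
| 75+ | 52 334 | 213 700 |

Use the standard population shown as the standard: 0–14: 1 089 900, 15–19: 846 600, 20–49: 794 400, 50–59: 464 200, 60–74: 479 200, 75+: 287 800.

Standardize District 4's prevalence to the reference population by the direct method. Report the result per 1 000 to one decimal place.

56.8

Age-specific rates per 1 000 for District 4: 7.850, 21.061, 31.458, 73.252, 144.060, 244.895.
Standard total = 3 962 100; weights = 0.2751, 0.2137, 0.2005, 0.1172, 0.1209, 0.0726.
Standardized rate: 0.2751×7.850 + 0.2137×21.061 + 0.2005×31.458 + 0.1172×73.252 + 0.1209×144.060 + 0.0726×244.895 = 56.7613 per 1 000.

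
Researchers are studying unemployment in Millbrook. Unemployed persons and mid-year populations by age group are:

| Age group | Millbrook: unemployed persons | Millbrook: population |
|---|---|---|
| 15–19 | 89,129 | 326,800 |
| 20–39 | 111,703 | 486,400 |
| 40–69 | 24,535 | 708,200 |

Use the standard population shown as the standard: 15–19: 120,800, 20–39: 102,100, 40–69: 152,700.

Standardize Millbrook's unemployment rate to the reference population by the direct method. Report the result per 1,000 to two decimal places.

Age-specific rates per 1,000 for Millbrook: 272.733, 229.653, 34.644.
Standard total = 375,600; weights = 0.3216, 0.2718, 0.4065.
Standardized rate: 0.3216×272.733 + 0.2718×229.653 + 0.4065×34.644 = 164.2273 per 1,000.

164.23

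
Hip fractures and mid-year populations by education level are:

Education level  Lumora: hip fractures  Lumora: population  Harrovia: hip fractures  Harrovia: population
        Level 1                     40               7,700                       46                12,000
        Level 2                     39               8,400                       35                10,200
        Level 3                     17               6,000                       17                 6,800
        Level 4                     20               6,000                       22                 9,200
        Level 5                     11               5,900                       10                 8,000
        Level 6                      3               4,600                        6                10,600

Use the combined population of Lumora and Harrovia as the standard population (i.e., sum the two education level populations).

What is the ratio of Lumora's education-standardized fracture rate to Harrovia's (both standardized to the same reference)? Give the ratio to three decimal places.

Education-specific rates per 100,000 for Lumora: 519.48, 464.29, 283.33, 333.33, 186.44, 65.22.
For Harrovia: 383.33, 343.14, 250.00, 239.13, 125.00, 56.60.
Combined standard total = 95,400; weights = 0.2065, 0.1950, 0.1342, 0.1593, 0.1457, 0.1593.
Lumora: 0.2065×519.48 + 0.1950×464.29 + 0.1342×283.33 + 0.1593×333.33 + 0.1457×186.44 + 0.1593×65.22 = 326.4743 per 100,000.
Harrovia: 0.2065×383.33 + 0.1950×343.14 + 0.1342×250.00 + 0.1593×239.13 + 0.1457×125.00 + 0.1593×56.60 = 244.9337 per 100,000.
Ratio = 326.4743 ÷ 244.9337 = 1.33291.

1.333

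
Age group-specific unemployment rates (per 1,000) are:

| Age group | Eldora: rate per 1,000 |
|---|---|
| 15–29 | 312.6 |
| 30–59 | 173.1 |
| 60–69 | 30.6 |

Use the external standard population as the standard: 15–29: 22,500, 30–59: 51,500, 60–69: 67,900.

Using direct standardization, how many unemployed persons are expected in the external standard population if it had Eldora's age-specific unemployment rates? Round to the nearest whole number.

Expected unemployed persons = Σ (standard pop × age-specific rate ÷ 1,000)
= 22,500×312.6/1,000 + 51,500×173.1/1,000 + 67,900×30.6/1,000
= 7033.50 + 8914.65 + 2077.74 = 18025.89.

18026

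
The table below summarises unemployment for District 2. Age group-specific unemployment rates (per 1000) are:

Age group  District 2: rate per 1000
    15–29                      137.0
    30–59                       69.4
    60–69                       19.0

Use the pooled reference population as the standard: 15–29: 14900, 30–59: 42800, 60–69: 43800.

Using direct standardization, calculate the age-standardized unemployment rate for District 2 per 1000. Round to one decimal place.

Standard total = 101500; weights = 0.1468, 0.4217, 0.4315.
Standardized rate: 0.1468×137.0 + 0.4217×69.4 + 0.4315×19.0 = 57.5746 per 1000.

57.6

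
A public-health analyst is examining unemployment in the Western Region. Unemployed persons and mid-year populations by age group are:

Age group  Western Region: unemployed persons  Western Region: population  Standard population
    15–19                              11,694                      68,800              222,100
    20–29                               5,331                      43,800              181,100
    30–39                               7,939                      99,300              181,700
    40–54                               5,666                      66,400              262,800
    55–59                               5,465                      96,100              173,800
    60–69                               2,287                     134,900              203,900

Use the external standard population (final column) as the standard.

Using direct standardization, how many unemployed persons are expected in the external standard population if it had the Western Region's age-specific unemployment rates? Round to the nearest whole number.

110085

Age-specific rates per 1,000 for the Western Region: 169.971, 121.712, 79.950, 85.331, 56.868, 16.953.
Expected unemployed persons = Σ (standard pop × age-specific rate ÷ 1,000)
= 222,100×169.971/1,000 + 181,100×121.712/1,000 + 181,700×79.950/1,000 + 262,800×85.331/1,000 + 173,800×56.868/1,000 + 203,900×16.953/1,000
= 37750.54 + 22042.10 + 14526.85 + 22425.07 + 9883.63 + 3456.78 = 110084.98.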